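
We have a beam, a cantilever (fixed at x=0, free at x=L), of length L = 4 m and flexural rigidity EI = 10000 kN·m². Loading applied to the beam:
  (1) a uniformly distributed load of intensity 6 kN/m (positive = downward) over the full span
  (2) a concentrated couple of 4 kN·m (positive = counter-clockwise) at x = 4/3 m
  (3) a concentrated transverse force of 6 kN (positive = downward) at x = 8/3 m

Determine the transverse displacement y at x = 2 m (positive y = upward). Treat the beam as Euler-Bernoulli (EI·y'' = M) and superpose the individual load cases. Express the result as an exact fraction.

Load 1 — uniform load w=6 kN/m over full span:
  y_1 = -wx²(x²-4Lx+6L²)/(24EI) = -6·2²·(2²-4·4·2+6·4²)/(24·10000) = -17/2500 m
Load 2 — applied couple M₀=4 kN·m at a=4/3 m (b=L-a=8/3):
  y_2 = M₀a(2x-a)/(2EI)  [x>a] = 4·(4/3)·(2·2-(4/3))/(2·10000) = 4/5625 m
Load 3 — point force P=6 kN at a=8/3 m (b=L-a=4/3):
  y_3 = -Px²(3a-x)/(6EI)  [x≤a] = -6·2²·(3·(8/3)-2)/(6·10000) = -3/1250 m
Superposition: y = Σ y_i = -191/22500 m ≈ -0.008489 m

y(2) = -191/22500 m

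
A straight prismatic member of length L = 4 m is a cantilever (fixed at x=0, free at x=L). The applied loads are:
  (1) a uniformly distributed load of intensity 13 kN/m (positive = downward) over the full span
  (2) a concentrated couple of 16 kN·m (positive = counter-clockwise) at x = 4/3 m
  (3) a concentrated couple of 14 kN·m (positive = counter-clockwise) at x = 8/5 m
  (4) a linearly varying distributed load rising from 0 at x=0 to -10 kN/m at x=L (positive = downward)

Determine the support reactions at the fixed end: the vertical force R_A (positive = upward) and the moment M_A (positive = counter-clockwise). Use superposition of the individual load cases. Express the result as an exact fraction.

Load 1 — uniform load w=13 kN/m over full span:
  R_A = wL = 13·4 = 52 kN
  M_A = wL²/2 = 13·4²/2 = 104 kN·m
Load 2 — applied couple M₀=16 kN·m at a=4/3 m (b=L-a=8/3):
  R_A = 0 kN
  M_A = -M₀ = -16 kN·m
Load 3 — applied couple M₀=14 kN·m at a=8/5 m (b=L-a=12/5):
  R_A = 0 kN
  M_A = -M₀ = -14 kN·m
Load 4 — triangular load w₀=-10 kN/m (0→w₀ over full span):
  R_A = w₀L/2 = (-10)·4/2 = -20 kN
  M_A = w₀L²/3 = (-10)·4²/3 = -160/3 kN·m
Superposition: R_A = 32 kN, M_A = 62/3 kN·m

R_A = 32 kN, M_A = 62/3 kN·m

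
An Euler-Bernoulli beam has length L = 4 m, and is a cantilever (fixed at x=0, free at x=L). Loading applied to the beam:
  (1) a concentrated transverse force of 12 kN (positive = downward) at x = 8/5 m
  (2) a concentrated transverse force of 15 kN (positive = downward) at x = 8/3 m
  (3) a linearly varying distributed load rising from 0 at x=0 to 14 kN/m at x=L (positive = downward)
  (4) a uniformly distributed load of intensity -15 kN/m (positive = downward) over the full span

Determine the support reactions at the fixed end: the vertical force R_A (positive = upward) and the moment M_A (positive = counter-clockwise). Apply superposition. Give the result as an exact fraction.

R_A = -5 kN, M_A = 208/15 kN·m

Load 1 — point force P=12 kN at a=8/5 m (b=L-a=12/5):
  R_A = P = 12 kN
  M_A = Pa = 12·(8/5) = 96/5 kN·m
Load 2 — point force P=15 kN at a=8/3 m (b=L-a=4/3):
  R_A = P = 15 kN
  M_A = Pa = 15·(8/3) = 40 kN·m
Load 3 — triangular load w₀=14 kN/m (0→w₀ over full span):
  R_A = w₀L/2 = 14·4/2 = 28 kN
  M_A = w₀L²/3 = 14·4²/3 = 224/3 kN·m
Load 4 — uniform load w=-15 kN/m over full span:
  R_A = wL = (-15)·4 = -60 kN
  M_A = wL²/2 = (-15)·4²/2 = -120 kN·m
Superposition: R_A = -5 kN, M_A = 208/15 kN·m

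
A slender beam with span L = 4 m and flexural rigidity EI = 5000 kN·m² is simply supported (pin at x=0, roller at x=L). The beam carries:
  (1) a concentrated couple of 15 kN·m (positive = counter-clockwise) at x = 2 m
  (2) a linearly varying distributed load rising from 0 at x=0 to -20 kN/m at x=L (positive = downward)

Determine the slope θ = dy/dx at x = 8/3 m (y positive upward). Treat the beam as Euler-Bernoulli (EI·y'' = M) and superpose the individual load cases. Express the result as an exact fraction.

θ(8/3) = -5419/2430000 rad

Load 1 — applied couple M₀=15 kN·m at a=2 m (b=L-a=2):
  θ_1 = (M₀x²/(2L)-M₀(x-a)+C₁)/EI  [x>a] with C₁=M₀(3b²-L²)/(6L)=-5/2 = (15·(8/3)²/(2·4)-15·((8/3)-2)+(-5/2))/5000 = 1/6000 rad
Load 2 — triangular load w₀=-20 kN/m (0→w₀ over full span):
  θ_2 = -w₀(7L⁴-30L²x²+15x⁴)/(360LEI) = -(-20)·(7·4⁴-30·4²·(8/3)²+15·(8/3)⁴)/(360·4·5000) = -364/151875 rad
Superposition: θ = Σ θ_i = -5419/2430000 rad ≈ -0.002230 rad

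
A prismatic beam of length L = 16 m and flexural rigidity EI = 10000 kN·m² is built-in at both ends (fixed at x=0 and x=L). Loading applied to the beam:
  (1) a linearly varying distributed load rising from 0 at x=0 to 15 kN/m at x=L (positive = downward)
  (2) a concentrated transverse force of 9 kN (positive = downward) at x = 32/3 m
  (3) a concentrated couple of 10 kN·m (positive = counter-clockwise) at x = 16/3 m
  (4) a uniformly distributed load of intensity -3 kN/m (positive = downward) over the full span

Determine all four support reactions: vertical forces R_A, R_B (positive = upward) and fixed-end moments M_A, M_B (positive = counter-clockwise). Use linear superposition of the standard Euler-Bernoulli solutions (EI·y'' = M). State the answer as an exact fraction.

Load 1 — triangular load w₀=15 kN/m (0→w₀ over full span):
  R_A = 3w₀L/20 = 3·15·16/20 = 36 kN
  M_A = w₀L²/30 = 15·16²/30 = 128 kN·m
  R_B = 7w₀L/20 = 7·15·16/20 = 84 kN
  M_B = -w₀L²/20 = -15·16²/20 = -192 kN·m
Load 2 — point force P=9 kN at a=32/3 m (b=L-a=16/3):
  R_A = Pb²(3a+b)/L³ = 9·(16/3)²·(3·(32/3)+(16/3))/16³ = 7/3 kN
  M_A = Pab²/L² = 9·(32/3)·(16/3)²/16² = 32/3 kN·m
  R_B = Pa²(a+3b)/L³ = 9·(32/3)²·((32/3)+3·(16/3))/16³ = 20/3 kN
  M_B = -Pa²b/L² = -9·(32/3)²·(16/3)/16² = -64/3 kN·m
Load 3 — applied couple M₀=10 kN·m at a=16/3 m (b=L-a=32/3):
  R_A = 6M₀ab/L³ = 6·10·(16/3)·(32/3)/16³ = 5/6 kN
  M_A = M₀b(2a-b)/L² = 10·(32/3)·(2·(16/3)-(32/3))/16² = 0 kN·m
  R_B = -6M₀ab/L³ = -6·10·(16/3)·(32/3)/16³ = -5/6 kN
  M_B = M₀a(2b-a)/L² = 10·(16/3)·(2·(32/3)-(16/3))/16² = 10/3 kN·m
Load 4 — uniform load w=-3 kN/m over full span:
  R_A = wL/2 = (-3)·16/2 = -24 kN
  M_A = wL²/12 = (-3)·16²/12 = -64 kN·m
  R_B = wL/2 = (-3)·16/2 = -24 kN
  M_B = -wL²/12 = -(-3)·16²/12 = 64 kN·m
Superposition: R_A = 91/6 kN, M_A = 224/3 kN·m, R_B = 395/6 kN, M_B = -146 kN·m

R_A = 91/6 kN, M_A = 224/3 kN·m, R_B = 395/6 kN, M_B = -146 kN·m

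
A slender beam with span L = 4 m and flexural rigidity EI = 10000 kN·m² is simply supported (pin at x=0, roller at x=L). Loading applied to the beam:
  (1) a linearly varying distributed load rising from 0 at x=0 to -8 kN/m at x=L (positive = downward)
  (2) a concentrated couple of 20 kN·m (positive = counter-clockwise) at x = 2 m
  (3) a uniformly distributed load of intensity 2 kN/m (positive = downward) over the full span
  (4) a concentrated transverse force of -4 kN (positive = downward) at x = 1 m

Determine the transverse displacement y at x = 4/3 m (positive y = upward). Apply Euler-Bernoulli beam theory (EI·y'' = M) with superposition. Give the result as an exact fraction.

Load 1 — triangular load w₀=-8 kN/m (0→w₀ over full span):
  y_1 = -w₀x(7L⁴-10L²x²+3x⁴)/(360LEI) = -(-8)·(4/3)·(7·4⁴-10·4²·(4/3)²+3·(4/3)⁴)/(360·4·10000) = 512/455625 m
Load 2 — applied couple M₀=20 kN·m at a=2 m (b=L-a=2):
  y_2 = (M₀x³/(6L)+C₁x)/EI  [x≤a] with C₁=M₀(3b²-L²)/(6L)=-10/3 = (20·(4/3)³/(6·4)+(-10/3)·(4/3))/10000 = -1/4050 m
Load 3 — uniform load w=2 kN/m over full span:
  y_3 = -wx(L³-2Lx²+x³)/(24EI) = -2·(4/3)·(4³-2·4·(4/3)²+(4/3)³)/(24·10000) = -88/151875 m
Load 4 — point force P=-4 kN at a=1 m (b=L-a=3):
  y_4 = -Pa(L-x)(2Lx-a²-x²)/(6LEI)  [x>a] = -(-4)·1·(4-(4/3))·(2·4·(4/3)-1²-(4/3)²)/(6·4·10000) = 71/202500 m
Superposition: y = Σ y_i = 1181/1822500 m ≈ 0.000648 m

y(4/3) = 1181/1822500 m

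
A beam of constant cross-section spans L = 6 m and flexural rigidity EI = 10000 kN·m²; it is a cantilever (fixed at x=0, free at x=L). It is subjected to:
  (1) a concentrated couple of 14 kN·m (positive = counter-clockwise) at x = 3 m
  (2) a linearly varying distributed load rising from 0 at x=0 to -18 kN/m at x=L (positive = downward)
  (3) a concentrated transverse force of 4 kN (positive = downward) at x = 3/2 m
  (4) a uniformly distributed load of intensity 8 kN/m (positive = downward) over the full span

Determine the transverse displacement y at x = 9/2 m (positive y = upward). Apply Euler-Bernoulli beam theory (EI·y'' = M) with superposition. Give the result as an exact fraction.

y(9/2) = 838809/12800000 m

Load 1 — applied couple M₀=14 kN·m at a=3 m (b=L-a=3):
  y_1 = M₀a(2x-a)/(2EI)  [x>a] = 14·3·(2·(9/2)-3)/(2·10000) = 63/5000 m
Load 2 — triangular load w₀=-18 kN/m (0→w₀ over full span):
  y_2 = (w₀Lx³/12-w₀L²x²/6-w₀x⁵/(120L))/EI = ((-18)·6·(9/2)³/12-(-18)·6²·(9/2)²/6-(-18)·(9/2)⁵/(120·6))/10000 = 1808649/12800000 m
Load 3 — point force P=4 kN at a=3/2 m (b=L-a=9/2):
  y_3 = -Pa²(3x-a)/(6EI)  [x>a] = -4·(3/2)²·(3·(9/2)-(3/2))/(6·10000) = -9/5000 m
Load 4 — uniform load w=8 kN/m over full span:
  y_4 = -wx²(x²-4Lx+6L²)/(24EI) = -8·(9/2)²·((9/2)²-4·6·(9/2)+6·6²)/(24·10000) = -13851/160000 m
Superposition: y = Σ y_i = 838809/12800000 m ≈ 0.065532 m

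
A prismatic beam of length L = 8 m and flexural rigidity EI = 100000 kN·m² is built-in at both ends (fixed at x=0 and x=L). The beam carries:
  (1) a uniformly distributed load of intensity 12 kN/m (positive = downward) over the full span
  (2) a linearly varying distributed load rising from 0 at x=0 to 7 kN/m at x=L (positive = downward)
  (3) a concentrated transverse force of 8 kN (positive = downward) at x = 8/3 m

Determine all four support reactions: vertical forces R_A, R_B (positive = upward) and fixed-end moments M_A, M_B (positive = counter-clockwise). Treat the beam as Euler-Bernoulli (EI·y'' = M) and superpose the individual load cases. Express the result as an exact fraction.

R_A = 8414/135 kN, M_A = 11936/135 kN·m, R_B = 9406/135 kN, M_B = -12304/135 kN·m

Load 1 — uniform load w=12 kN/m over full span:
  R_A = wL/2 = 12·8/2 = 48 kN
  M_A = wL²/12 = 12·8²/12 = 64 kN·m
  R_B = wL/2 = 12·8/2 = 48 kN
  M_B = -wL²/12 = -12·8²/12 = -64 kN·m
Load 2 — triangular load w₀=7 kN/m (0→w₀ over full span):
  R_A = 3w₀L/20 = 3·7·8/20 = 42/5 kN
  M_A = w₀L²/30 = 7·8²/30 = 224/15 kN·m
  R_B = 7w₀L/20 = 7·7·8/20 = 98/5 kN
  M_B = -w₀L²/20 = -7·8²/20 = -112/5 kN·m
Load 3 — point force P=8 kN at a=8/3 m (b=L-a=16/3):
  R_A = Pb²(3a+b)/L³ = 8·(16/3)²·(3·(8/3)+(16/3))/8³ = 160/27 kN
  M_A = Pab²/L² = 8·(8/3)·(16/3)²/8² = 256/27 kN·m
  R_B = Pa²(a+3b)/L³ = 8·(8/3)²·((8/3)+3·(16/3))/8³ = 56/27 kN
  M_B = -Pa²b/L² = -8·(8/3)²·(16/3)/8² = -128/27 kN·m
Superposition: R_A = 8414/135 kN, M_A = 11936/135 kN·m, R_B = 9406/135 kN, M_B = -12304/135 kN·m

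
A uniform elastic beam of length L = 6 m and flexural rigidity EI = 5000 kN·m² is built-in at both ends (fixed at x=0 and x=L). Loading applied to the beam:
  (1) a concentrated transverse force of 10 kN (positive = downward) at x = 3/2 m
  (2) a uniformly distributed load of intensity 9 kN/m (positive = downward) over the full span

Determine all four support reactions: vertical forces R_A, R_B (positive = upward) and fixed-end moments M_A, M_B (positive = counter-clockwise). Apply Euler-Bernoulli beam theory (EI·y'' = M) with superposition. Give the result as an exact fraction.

R_A = 567/16 kN, M_A = 567/16 kN·m, R_B = 457/16 kN, M_B = -477/16 kN·m

Load 1 — point force P=10 kN at a=3/2 m (b=L-a=9/2):
  R_A = Pb²(3a+b)/L³ = 10·(9/2)²·(3·(3/2)+(9/2))/6³ = 135/16 kN
  M_A = Pab²/L² = 10·(3/2)·(9/2)²/6² = 135/16 kN·m
  R_B = Pa²(a+3b)/L³ = 10·(3/2)²·((3/2)+3·(9/2))/6³ = 25/16 kN
  M_B = -Pa²b/L² = -10·(3/2)²·(9/2)/6² = -45/16 kN·m
Load 2 — uniform load w=9 kN/m over full span:
  R_A = wL/2 = 9·6/2 = 27 kN
  M_A = wL²/12 = 9·6²/12 = 27 kN·m
  R_B = wL/2 = 9·6/2 = 27 kN
  M_B = -wL²/12 = -9·6²/12 = -27 kN·m
Superposition: R_A = 567/16 kN, M_A = 567/16 kN·m, R_B = 457/16 kN, M_B = -477/16 kN·m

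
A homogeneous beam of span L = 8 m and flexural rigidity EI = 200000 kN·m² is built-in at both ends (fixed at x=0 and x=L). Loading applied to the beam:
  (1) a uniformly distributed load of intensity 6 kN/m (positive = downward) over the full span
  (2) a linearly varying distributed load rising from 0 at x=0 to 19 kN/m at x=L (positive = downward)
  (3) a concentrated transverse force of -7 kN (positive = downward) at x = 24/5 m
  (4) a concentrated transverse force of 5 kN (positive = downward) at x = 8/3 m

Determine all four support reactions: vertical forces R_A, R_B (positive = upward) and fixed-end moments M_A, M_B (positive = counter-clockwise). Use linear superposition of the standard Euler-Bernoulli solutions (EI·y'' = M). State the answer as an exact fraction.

R_A = 162134/3375 kN, M_A = 246656/3375 kN·m, R_B = 249616/3375 kN, M_B = -295984/3375 kN·m

Load 1 — uniform load w=6 kN/m over full span:
  R_A = wL/2 = 6·8/2 = 24 kN
  M_A = wL²/12 = 6·8²/12 = 32 kN·m
  R_B = wL/2 = 6·8/2 = 24 kN
  M_B = -wL²/12 = -6·8²/12 = -32 kN·m
Load 2 — triangular load w₀=19 kN/m (0→w₀ over full span):
  R_A = 3w₀L/20 = 3·19·8/20 = 114/5 kN
  M_A = w₀L²/30 = 19·8²/30 = 608/15 kN·m
  R_B = 7w₀L/20 = 7·19·8/20 = 266/5 kN
  M_B = -w₀L²/20 = -19·8²/20 = -304/5 kN·m
Load 3 — point force P=-7 kN at a=24/5 m (b=L-a=16/5):
  R_A = Pb²(3a+b)/L³ = (-7)·(16/5)²·(3·(24/5)+(16/5))/8³ = -308/125 kN
  M_A = Pab²/L² = (-7)·(24/5)·(16/5)²/8² = -672/125 kN·m
  R_B = Pa²(a+3b)/L³ = (-7)·(24/5)²·((24/5)+3·(16/5))/8³ = -567/125 kN
  M_B = -Pa²b/L² = -(-7)·(24/5)²·(16/5)/8² = 1008/125 kN·m
Load 4 — point force P=5 kN at a=8/3 m (b=L-a=16/3):
  R_A = Pb²(3a+b)/L³ = 5·(16/3)²·(3·(8/3)+(16/3))/8³ = 100/27 kN
  M_A = Pab²/L² = 5·(8/3)·(16/3)²/8² = 160/27 kN·m
  R_B = Pa²(a+3b)/L³ = 5·(8/3)²·((8/3)+3·(16/3))/8³ = 35/27 kN
  M_B = -Pa²b/L² = -5·(8/3)²·(16/3)/8² = -80/27 kN·m
Superposition: R_A = 162134/3375 kN, M_A = 246656/3375 kN·m, R_B = 249616/3375 kN, M_B = -295984/3375 kN·m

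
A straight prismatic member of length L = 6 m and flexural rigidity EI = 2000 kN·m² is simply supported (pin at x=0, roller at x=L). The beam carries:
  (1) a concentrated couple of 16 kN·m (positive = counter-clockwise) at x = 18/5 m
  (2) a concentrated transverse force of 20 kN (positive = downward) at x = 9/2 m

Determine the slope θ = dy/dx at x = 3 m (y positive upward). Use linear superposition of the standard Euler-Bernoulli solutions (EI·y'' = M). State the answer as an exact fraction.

θ(3) = -389/400000 rad

Load 1 — applied couple M₀=16 kN·m at a=18/5 m (b=L-a=12/5):
  θ_1 = (M₀x²/(2L)+C₁)/EI  [x≤a] with C₁=M₀(3b²-L²)/(6L)=-208/25 = (16·3²/(2·6)+(-208/25))/2000 = 23/12500 rad
Load 2 — point force P=20 kN at a=9/2 m (b=L-a=3/2):
  θ_2 = -Pb(L²-b²-3x²)/(6LEI)  [x≤a] = -20·(3/2)·(6²-(3/2)²-3·3²)/(6·6·2000) = -9/3200 rad
Superposition: θ = Σ θ_i = -389/400000 rad ≈ -0.000972 rad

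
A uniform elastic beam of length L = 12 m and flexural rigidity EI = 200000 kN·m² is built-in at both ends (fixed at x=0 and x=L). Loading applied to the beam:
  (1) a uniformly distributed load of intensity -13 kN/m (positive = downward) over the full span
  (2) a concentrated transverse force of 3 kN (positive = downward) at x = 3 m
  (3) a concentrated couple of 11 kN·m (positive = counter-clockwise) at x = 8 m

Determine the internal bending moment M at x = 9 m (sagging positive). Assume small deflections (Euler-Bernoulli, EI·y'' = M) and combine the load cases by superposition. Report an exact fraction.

Load 1 — uniform load w=-13 kN/m over full span:
  M_1 = wLx/2 - wL²/12 - wx²/2 = (-13)·12·9/2 - (-13)·12²/12 - (-13)·9²/2 = -39/2 kN·m
Load 2 — point force P=3 kN at a=3 m (b=L-a=9):
  M_2 = Pa²(a+3b)(L-x)/L³ - Pa²b/L²  [x>a] = 3·3²·(3+3·9)·(12-9)/12³ - 3·3²·9/12² = -9/32 kN·m
Load 3 — applied couple M₀=11 kN·m at a=8 m (b=L-a=4):
  M_3 = R_Ax - M_A - M₀  [x>a] with R_A=11/9, M_A=11/3 = (11/9)·9 - (11/3) - 11 = -11/3 kN·m
Superposition: M = Σ M_i = -2251/96 kN·m ≈ -23.447917 kN·m

M(9) = -2251/96 kN·m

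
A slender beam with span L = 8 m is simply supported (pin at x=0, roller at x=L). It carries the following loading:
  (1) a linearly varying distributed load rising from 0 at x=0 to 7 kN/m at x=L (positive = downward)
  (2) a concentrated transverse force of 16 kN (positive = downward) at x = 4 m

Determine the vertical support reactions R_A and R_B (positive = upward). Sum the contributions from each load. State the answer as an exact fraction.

R_A = 52/3 kN, R_B = 80/3 kN

Load 1 — triangular load w₀=7 kN/m (0→w₀ over full span):
  R_A = w₀L/6 = 7·8/6 = 28/3 kN
  R_B = w₀L/3 = 7·8/3 = 56/3 kN
Load 2 — point force P=16 kN at a=4 m (b=L-a=4):
  R_A = Pb/L = 16·4/8 = 8 kN
  R_B = Pa/L = 16·4/8 = 8 kN
Superposition: R_A = 52/3 kN, R_B = 80/3 kN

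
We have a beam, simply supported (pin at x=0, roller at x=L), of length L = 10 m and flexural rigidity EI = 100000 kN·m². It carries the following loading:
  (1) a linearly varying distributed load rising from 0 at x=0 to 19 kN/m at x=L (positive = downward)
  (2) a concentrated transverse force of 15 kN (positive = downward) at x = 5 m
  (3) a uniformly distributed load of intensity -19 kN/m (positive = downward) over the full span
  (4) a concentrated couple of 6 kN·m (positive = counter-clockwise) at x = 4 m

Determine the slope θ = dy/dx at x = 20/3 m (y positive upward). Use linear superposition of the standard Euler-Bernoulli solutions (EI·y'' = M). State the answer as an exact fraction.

θ(20/3) = -743947/486000000 rad

Load 1 — triangular load w₀=19 kN/m (0→w₀ over full span):
  θ_1 = -w₀(7L⁴-30L²x²+15x⁴)/(360LEI) = -19·(7·10⁴-30·10²·(20/3)²+15·(20/3)⁴)/(360·10·100000) = 1729/972000 rad
Load 2 — point force P=15 kN at a=5 m (b=L-a=5):
  θ_2 = -Pa(2L²-6Lx+3x²+a²)/(6LEI)  [x>a] = -15·5·(2·10²-6·10·(20/3)+3·(20/3)²+5²)/(6·10·100000) = 1/1920 rad
Load 3 — uniform load w=-19 kN/m over full span:
  θ_3 = -w(L³-6Lx²+4x³)/(24EI) = -(-19)·(10³-6·10·(20/3)²+4·(20/3)³)/(24·100000) = -247/64800 rad
Load 4 — applied couple M₀=6 kN·m at a=4 m (b=L-a=6):
  θ_4 = (M₀x²/(2L)-M₀(x-a)+C₁)/EI  [x>a] with C₁=M₀(3b²-L²)/(6L)=4/5 = (6·(20/3)²/(2·10)-6·((20/3)-4)+(4/5))/100000 = -7/375000 rad
Superposition: θ = Σ θ_i = -743947/486000000 rad ≈ -0.001531 rad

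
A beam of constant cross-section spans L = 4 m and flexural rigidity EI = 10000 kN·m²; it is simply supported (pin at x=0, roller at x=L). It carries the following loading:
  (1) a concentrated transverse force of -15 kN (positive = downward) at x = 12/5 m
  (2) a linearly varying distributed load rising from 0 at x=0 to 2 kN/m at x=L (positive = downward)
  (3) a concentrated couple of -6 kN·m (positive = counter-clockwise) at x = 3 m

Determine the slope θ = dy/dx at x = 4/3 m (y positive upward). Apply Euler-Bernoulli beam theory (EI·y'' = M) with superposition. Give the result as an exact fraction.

Load 1 — point force P=-15 kN at a=12/5 m (b=L-a=8/5):
  θ_1 = -Pb(L²-b²-3x²)/(6LEI)  [x≤a] = -(-15)·(8/5)·(4²-(8/5)²-3·(4/3)²)/(6·4·10000) = 38/46875 rad
Load 2 — triangular load w₀=2 kN/m (0→w₀ over full span):
  θ_2 = -w₀(7L⁴-30L²x²+15x⁴)/(360LEI) = -2·(7·4⁴-30·4²·(4/3)²+15·(4/3)⁴)/(360·4·10000) = -104/759375 rad
Load 3 — applied couple M₀=-6 kN·m at a=3 m (b=L-a=1):
  θ_3 = (M₀x²/(2L)+C₁)/EI  [x≤a] with C₁=M₀(3b²-L²)/(6L)=13/4 = ((-6)·(4/3)²/(2·4)+(13/4))/10000 = 23/120000 rad
Superposition: θ = Σ θ_i = 210287/243000000 rad ≈ 0.000865 rad

θ(4/3) = 210287/243000000 rad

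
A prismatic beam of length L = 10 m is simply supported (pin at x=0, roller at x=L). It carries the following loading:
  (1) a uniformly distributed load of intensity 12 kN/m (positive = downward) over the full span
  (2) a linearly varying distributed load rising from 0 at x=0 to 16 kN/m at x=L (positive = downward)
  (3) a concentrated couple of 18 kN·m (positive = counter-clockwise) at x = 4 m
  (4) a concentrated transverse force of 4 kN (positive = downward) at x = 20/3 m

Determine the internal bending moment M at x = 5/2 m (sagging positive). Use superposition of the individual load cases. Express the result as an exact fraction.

M(5/2) = 1097/6 kN·m

Load 1 — uniform load w=12 kN/m over full span:
  M_1 = wx(L-x)/2 = 12·(5/2)·(10-(5/2))/2 = 225/2 kN·m
Load 2 — triangular load w₀=16 kN/m (0→w₀ over full span):
  M_2 = w₀Lx/6 - w₀x³/(6L) = 16·10·(5/2)/6 - 16·(5/2)³/(6·10) = 125/2 kN·m
Load 3 — applied couple M₀=18 kN·m at a=4 m (b=L-a=6):
  M_3 = M₀x/L  [x≤a] = 18·(5/2)/10 = 9/2 kN·m
Load 4 — point force P=4 kN at a=20/3 m (b=L-a=10/3):
  M_4 = Pbx/L  [x≤a] = 4·(10/3)·(5/2)/10 = 10/3 kN·m
Superposition: M = Σ M_i = 1097/6 kN·m ≈ 182.833333 kN·m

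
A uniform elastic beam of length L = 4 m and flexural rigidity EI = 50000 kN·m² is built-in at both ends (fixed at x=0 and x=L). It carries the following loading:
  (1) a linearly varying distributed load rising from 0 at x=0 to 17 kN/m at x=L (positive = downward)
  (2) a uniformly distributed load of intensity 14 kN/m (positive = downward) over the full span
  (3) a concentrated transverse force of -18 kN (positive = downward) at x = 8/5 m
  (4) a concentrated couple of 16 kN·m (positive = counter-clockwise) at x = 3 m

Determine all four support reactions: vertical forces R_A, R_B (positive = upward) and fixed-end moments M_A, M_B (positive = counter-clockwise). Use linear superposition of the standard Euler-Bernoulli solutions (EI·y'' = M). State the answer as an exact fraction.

R_A = 7759/250 kN, M_A = 8387/375 kN·m, R_B = 10241/250 kN, M_B = -10633/375 kN·m

Load 1 — triangular load w₀=17 kN/m (0→w₀ over full span):
  R_A = 3w₀L/20 = 3·17·4/20 = 51/5 kN
  M_A = w₀L²/30 = 17·4²/30 = 136/15 kN·m
  R_B = 7w₀L/20 = 7·17·4/20 = 119/5 kN
  M_B = -w₀L²/20 = -17·4²/20 = -68/5 kN·m
Load 2 — uniform load w=14 kN/m over full span:
  R_A = wL/2 = 14·4/2 = 28 kN
  M_A = wL²/12 = 14·4²/12 = 56/3 kN·m
  R_B = wL/2 = 14·4/2 = 28 kN
  M_B = -wL²/12 = -14·4²/12 = -56/3 kN·m
Load 3 — point force P=-18 kN at a=8/5 m (b=L-a=12/5):
  R_A = Pb²(3a+b)/L³ = (-18)·(12/5)²·(3·(8/5)+(12/5))/4³ = -1458/125 kN
  M_A = Pab²/L² = (-18)·(8/5)·(12/5)²/4² = -1296/125 kN·m
  R_B = Pa²(a+3b)/L³ = (-18)·(8/5)²·((8/5)+3·(12/5))/4³ = -792/125 kN
  M_B = -Pa²b/L² = -(-18)·(8/5)²·(12/5)/4² = 864/125 kN·m
Load 4 — applied couple M₀=16 kN·m at a=3 m (b=L-a=1):
  R_A = 6M₀ab/L³ = 6·16·3·1/4³ = 9/2 kN
  M_A = M₀b(2a-b)/L² = 16·1·(2·3-1)/4² = 5 kN·m
  R_B = -6M₀ab/L³ = -6·16·3·1/4³ = -9/2 kN
  M_B = M₀a(2b-a)/L² = 16·3·(2·1-3)/4² = -3 kN·m
Superposition: R_A = 7759/250 kN, M_A = 8387/375 kN·m, R_B = 10241/250 kN, M_B = -10633/375 kN·m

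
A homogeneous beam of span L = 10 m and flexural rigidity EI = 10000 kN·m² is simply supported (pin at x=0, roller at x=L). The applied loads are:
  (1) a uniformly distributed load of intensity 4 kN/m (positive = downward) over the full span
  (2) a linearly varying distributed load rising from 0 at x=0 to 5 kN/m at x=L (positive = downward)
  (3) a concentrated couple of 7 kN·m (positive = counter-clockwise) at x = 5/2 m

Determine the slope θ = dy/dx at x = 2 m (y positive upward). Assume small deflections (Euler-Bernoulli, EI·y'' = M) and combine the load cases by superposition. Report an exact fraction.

θ(2) = -146497/7200000 rad

Load 1 — uniform load w=4 kN/m over full span:
  θ_1 = -w(L³-6Lx²+4x³)/(24EI) = -4·(10³-6·10·2²+4·2³)/(24·10000) = -33/2500 rad
Load 2 — triangular load w₀=5 kN/m (0→w₀ over full span):
  θ_2 = -w₀(7L⁴-30L²x²+15x⁴)/(360LEI) = -5·(7·10⁴-30·10²·2²+15·2⁴)/(360·10·10000) = -91/11250 rad
Load 3 — applied couple M₀=7 kN·m at a=5/2 m (b=L-a=15/2):
  θ_3 = (M₀x²/(2L)+C₁)/EI  [x≤a] with C₁=M₀(3b²-L²)/(6L)=385/48 = (7·2²/(2·10)+(385/48))/10000 = 2261/2400000 rad
Superposition: θ = Σ θ_i = -146497/7200000 rad ≈ -0.020347 rad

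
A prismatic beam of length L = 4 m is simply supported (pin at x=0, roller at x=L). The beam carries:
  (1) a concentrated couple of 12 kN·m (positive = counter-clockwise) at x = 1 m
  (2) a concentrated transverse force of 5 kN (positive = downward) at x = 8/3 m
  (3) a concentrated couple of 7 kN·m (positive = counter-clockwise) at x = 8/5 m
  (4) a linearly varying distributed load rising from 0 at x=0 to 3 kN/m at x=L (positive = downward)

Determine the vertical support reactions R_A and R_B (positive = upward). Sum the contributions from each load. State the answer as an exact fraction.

Load 1 — applied couple M₀=12 kN·m at a=1 m (b=L-a=3):
  R_A = M₀/L = 12/4 = 3 kN
  R_B = -M₀/L = -12/4 = -3 kN
Load 2 — point force P=5 kN at a=8/3 m (b=L-a=4/3):
  R_A = Pb/L = 5·(4/3)/4 = 5/3 kN
  R_B = Pa/L = 5·(8/3)/4 = 10/3 kN
Load 3 — applied couple M₀=7 kN·m at a=8/5 m (b=L-a=12/5):
  R_A = M₀/L = 7/4 kN
  R_B = -M₀/L = -7/4 kN
Load 4 — triangular load w₀=3 kN/m (0→w₀ over full span):
  R_A = w₀L/6 = 3·4/6 = 2 kN
  R_B = w₀L/3 = 3·4/3 = 4 kN
Superposition: R_A = 101/12 kN, R_B = 31/12 kN

R_A = 101/12 kN, R_B = 31/12 kN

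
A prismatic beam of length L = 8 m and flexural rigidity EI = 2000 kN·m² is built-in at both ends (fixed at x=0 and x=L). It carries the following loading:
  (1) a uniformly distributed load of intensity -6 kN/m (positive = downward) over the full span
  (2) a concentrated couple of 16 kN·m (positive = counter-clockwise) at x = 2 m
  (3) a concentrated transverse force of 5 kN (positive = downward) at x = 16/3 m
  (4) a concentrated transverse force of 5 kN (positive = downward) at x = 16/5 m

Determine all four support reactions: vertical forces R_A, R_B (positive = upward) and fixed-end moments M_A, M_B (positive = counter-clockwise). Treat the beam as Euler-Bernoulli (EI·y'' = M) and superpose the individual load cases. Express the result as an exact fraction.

Load 1 — uniform load w=-6 kN/m over full span:
  R_A = wL/2 = (-6)·8/2 = -24 kN
  M_A = wL²/12 = (-6)·8²/12 = -32 kN·m
  R_B = wL/2 = (-6)·8/2 = -24 kN
  M_B = -wL²/12 = -(-6)·8²/12 = 32 kN·m
Load 2 — applied couple M₀=16 kN·m at a=2 m (b=L-a=6):
  R_A = 6M₀ab/L³ = 6·16·2·6/8³ = 9/4 kN
  M_A = M₀b(2a-b)/L² = 16·6·(2·2-6)/8² = -3 kN·m
  R_B = -6M₀ab/L³ = -6·16·2·6/8³ = -9/4 kN
  M_B = M₀a(2b-a)/L² = 16·2·(2·6-2)/8² = 5 kN·m
Load 3 — point force P=5 kN at a=16/3 m (b=L-a=8/3):
  R_A = Pb²(3a+b)/L³ = 5·(8/3)²·(3·(16/3)+(8/3))/8³ = 35/27 kN
  M_A = Pab²/L² = 5·(16/3)·(8/3)²/8² = 80/27 kN·m
  R_B = Pa²(a+3b)/L³ = 5·(16/3)²·((16/3)+3·(8/3))/8³ = 100/27 kN
  M_B = -Pa²b/L² = -5·(16/3)²·(8/3)/8² = -160/27 kN·m
Load 4 — point force P=5 kN at a=16/5 m (b=L-a=24/5):
  R_A = Pb²(3a+b)/L³ = 5·(24/5)²·(3·(16/5)+(24/5))/8³ = 81/25 kN
  M_A = Pab²/L² = 5·(16/5)·(24/5)²/8² = 144/25 kN·m
  R_B = Pa²(a+3b)/L³ = 5·(16/5)²·((16/5)+3·(24/5))/8³ = 44/25 kN
  M_B = -Pa²b/L² = -5·(16/5)²·(24/5)/8² = -96/25 kN·m
Superposition: R_A = -46477/2700 kN, M_A = -17737/675 kN·m, R_B = -56123/2700 kN, M_B = 18383/675 kN·m

R_A = -46477/2700 kN, M_A = -17737/675 kN·m, R_B = -56123/2700 kN, M_B = 18383/675 kN·m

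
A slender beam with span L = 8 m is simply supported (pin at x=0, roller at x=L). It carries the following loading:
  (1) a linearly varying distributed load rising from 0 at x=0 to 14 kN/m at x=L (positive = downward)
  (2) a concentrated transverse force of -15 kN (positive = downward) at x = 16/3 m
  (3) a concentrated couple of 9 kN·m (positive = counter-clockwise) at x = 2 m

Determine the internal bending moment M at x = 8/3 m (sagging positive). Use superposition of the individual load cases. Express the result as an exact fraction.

Load 1 — triangular load w₀=14 kN/m (0→w₀ over full span):
  M_1 = w₀Lx/6 - w₀x³/(6L) = 14·8·(8/3)/6 - 14·(8/3)³/(6·8) = 3584/81 kN·m
Load 2 — point force P=-15 kN at a=16/3 m (b=L-a=8/3):
  M_2 = Pbx/L  [x≤a] = (-15)·(8/3)·(8/3)/8 = -40/3 kN·m
Load 3 — applied couple M₀=9 kN·m at a=2 m (b=L-a=6):
  M_3 = M₀x/L - M₀  [x>a] = 9·(8/3)/8 - 9 = -6 kN·m
Superposition: M = Σ M_i = 2018/81 kN·m ≈ 24.913580 kN·m

M(8/3) = 2018/81 kN·m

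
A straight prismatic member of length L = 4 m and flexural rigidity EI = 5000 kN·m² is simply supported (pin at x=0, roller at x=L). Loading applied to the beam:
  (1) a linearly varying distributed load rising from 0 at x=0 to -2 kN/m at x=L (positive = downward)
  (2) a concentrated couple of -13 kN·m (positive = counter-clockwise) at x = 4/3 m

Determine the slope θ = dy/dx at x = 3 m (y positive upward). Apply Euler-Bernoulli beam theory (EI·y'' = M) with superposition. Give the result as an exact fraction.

θ(3) = 559/1200000 rad

Load 1 — triangular load w₀=-2 kN/m (0→w₀ over full span):
  θ_1 = -w₀(7L⁴-30L²x²+15x⁴)/(360LEI) = -(-2)·(7·4⁴-30·4²·3²+15·3⁴)/(360·4·5000) = -1313/3600000 rad
Load 2 — applied couple M₀=-13 kN·m at a=4/3 m (b=L-a=8/3):
  θ_2 = (M₀x²/(2L)-M₀(x-a)+C₁)/EI  [x>a] with C₁=M₀(3b²-L²)/(6L)=-26/9 = ((-13)·3²/(2·4)-(-13)·(3-(4/3))+(-26/9))/5000 = 299/360000 rad
Superposition: θ = Σ θ_i = 559/1200000 rad ≈ 0.000466 rad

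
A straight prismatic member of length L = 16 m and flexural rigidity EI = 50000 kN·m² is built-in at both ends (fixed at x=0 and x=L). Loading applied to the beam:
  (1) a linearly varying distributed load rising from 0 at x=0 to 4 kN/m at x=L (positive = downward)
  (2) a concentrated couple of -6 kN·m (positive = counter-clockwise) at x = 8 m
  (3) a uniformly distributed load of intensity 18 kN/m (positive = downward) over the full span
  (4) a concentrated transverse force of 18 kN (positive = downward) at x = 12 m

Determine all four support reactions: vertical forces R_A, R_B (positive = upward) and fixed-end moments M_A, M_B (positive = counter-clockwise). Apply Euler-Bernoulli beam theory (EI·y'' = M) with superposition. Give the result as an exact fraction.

R_A = 3117/20 kN, M_A = 6452/15 kN·m, R_B = 3643/20 kN, M_B = -2386/5 kN·m

Load 1 — triangular load w₀=4 kN/m (0→w₀ over full span):
  R_A = 3w₀L/20 = 3·4·16/20 = 48/5 kN
  M_A = w₀L²/30 = 4·16²/30 = 512/15 kN·m
  R_B = 7w₀L/20 = 7·4·16/20 = 112/5 kN
  M_B = -w₀L²/20 = -4·16²/20 = -256/5 kN·m
Load 2 — applied couple M₀=-6 kN·m at a=8 m (b=L-a=8):
  R_A = 6M₀ab/L³ = 6·(-6)·8·8/16³ = -9/16 kN
  M_A = M₀b(2a-b)/L² = (-6)·8·(2·8-8)/16² = -3/2 kN·m
  R_B = -6M₀ab/L³ = -6·(-6)·8·8/16³ = 9/16 kN
  M_B = M₀a(2b-a)/L² = (-6)·8·(2·8-8)/16² = -3/2 kN·m
Load 3 — uniform load w=18 kN/m over full span:
  R_A = wL/2 = 18·16/2 = 144 kN
  M_A = wL²/12 = 18·16²/12 = 384 kN·m
  R_B = wL/2 = 18·16/2 = 144 kN
  M_B = -wL²/12 = -18·16²/12 = -384 kN·m
Load 4 — point force P=18 kN at a=12 m (b=L-a=4):
  R_A = Pb²(3a+b)/L³ = 18·4²·(3·12+4)/16³ = 45/16 kN
  M_A = Pab²/L² = 18·12·4²/16² = 27/2 kN·m
  R_B = Pa²(a+3b)/L³ = 18·12²·(12+3·4)/16³ = 243/16 kN
  M_B = -Pa²b/L² = -18·12²·4/16² = -81/2 kN·m
Superposition: R_A = 3117/20 kN, M_A = 6452/15 kN·m, R_B = 3643/20 kN, M_B = -2386/5 kN·m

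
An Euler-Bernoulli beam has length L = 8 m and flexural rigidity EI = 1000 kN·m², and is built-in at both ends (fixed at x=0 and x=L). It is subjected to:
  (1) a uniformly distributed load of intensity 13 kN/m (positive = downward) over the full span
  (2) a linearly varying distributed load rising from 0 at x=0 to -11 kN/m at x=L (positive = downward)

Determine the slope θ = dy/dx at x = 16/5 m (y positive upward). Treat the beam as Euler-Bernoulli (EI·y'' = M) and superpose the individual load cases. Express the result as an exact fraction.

θ(16/5) = -1024/78125 rad

Load 1 — uniform load w=13 kN/m over full span:
  θ_1 = -wx(L-x)(L-2x)/(12EI) = -13·(16/5)·(8-(16/5))·(8-2·(16/5))/(12·1000) = -416/15625 rad
Load 2 — triangular load w₀=-11 kN/m (0→w₀ over full span):
  θ_2 = -w₀(2x(L-x)(L-2x)(x+2L)+x²(L-x)²)/(120LEI) = -(-11)·(2·(16/5)·(8-(16/5))·(8-2·(16/5))·((16/5)+2·8)+(16/5)²·(8-(16/5))²)/(120·8·1000) = 1056/78125 rad
Superposition: θ = Σ θ_i = -1024/78125 rad ≈ -0.013107 rad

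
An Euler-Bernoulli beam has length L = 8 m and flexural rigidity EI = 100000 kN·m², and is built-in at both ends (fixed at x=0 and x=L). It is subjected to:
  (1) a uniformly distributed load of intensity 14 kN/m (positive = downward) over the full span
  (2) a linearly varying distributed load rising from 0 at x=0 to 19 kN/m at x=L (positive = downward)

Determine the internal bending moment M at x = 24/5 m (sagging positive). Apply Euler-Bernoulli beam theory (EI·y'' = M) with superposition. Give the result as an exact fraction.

M(24/5) = 7248/125 kN·m

Load 1 — uniform load w=14 kN/m over full span:
  M_1 = wLx/2 - wL²/12 - wx²/2 = 14·8·(24/5)/2 - 14·8²/12 - 14·(24/5)²/2 = 2464/75 kN·m
Load 2 — triangular load w₀=19 kN/m (0→w₀ over full span):
  M_2 = 3w₀Lx/20 - w₀L²/30 - w₀x³/(6L) = 3·19·8·(24/5)/20 - 19·8²/30 - 19·(24/5)³/(6·8) = 9424/375 kN·m
Superposition: M = Σ M_i = 7248/125 kN·m ≈ 57.984000 kN·m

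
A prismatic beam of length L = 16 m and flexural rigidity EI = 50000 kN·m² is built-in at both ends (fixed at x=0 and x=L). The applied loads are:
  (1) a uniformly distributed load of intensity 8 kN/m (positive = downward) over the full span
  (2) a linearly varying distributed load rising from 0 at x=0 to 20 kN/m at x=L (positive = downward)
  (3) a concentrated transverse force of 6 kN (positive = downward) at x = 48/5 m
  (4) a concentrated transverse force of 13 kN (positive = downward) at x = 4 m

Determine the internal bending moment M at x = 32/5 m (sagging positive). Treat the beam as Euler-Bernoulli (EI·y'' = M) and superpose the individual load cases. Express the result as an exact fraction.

M(32/5) = 1282981/7500 kN·m

Load 1 — uniform load w=8 kN/m over full span:
  M_1 = wLx/2 - wL²/12 - wx²/2 = 8·16·(32/5)/2 - 8·16²/12 - 8·(32/5)²/2 = 5632/75 kN·m
Load 2 — triangular load w₀=20 kN/m (0→w₀ over full span):
  M_2 = 3w₀Lx/20 - w₀L²/30 - w₀x³/(6L) = 3·20·16·(32/5)/20 - 20·16²/30 - 20·(32/5)³/(6·16) = 2048/25 kN·m
Load 3 — point force P=6 kN at a=48/5 m (b=L-a=32/5):
  M_3 = Pb²(3a+b)x/L³ - Pab²/L²  [x≤a] = 6·(32/5)²·(3·(48/5)+(32/5))·(32/5)/16³ - 6·(48/5)·(32/5)²/16² = 2688/625 kN·m
Load 4 — point force P=13 kN at a=4 m (b=L-a=12):
  M_4 = Pa²(a+3b)(L-x)/L³ - Pa²b/L²  [x>a] = 13·4²·(4+3·12)·(16-(32/5))/16³ - 13·4²·12/16² = 39/4 kN·m
Superposition: M = Σ M_i = 1282981/7500 kN·m ≈ 171.064133 kN·m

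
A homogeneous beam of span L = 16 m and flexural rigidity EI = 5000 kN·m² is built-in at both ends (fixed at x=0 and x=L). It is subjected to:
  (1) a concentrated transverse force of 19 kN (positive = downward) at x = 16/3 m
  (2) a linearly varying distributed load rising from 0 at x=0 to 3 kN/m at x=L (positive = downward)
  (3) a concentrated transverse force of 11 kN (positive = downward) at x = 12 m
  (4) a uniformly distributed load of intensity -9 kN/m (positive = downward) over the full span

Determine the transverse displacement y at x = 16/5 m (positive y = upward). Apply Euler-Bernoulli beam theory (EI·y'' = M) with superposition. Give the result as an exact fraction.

Load 1 — point force P=19 kN at a=16/3 m (b=L-a=32/3):
  y_1 = -Pb²x²(3aL-(3a+b)x)/(6L³EI)  [x≤a] = -19·(32/3)²·(16/5)²·(3·(16/3)·16-(3·(16/3)+(32/3))·(16/5))/(6·16³·5000) = -38912/1265625 m
Load 2 — triangular load w₀=3 kN/m (0→w₀ over full span):
  y_2 = -w₀x²(L-x)²(x+2L)/(120LEI) = -3·(16/5)²·(16-(16/5))²·((16/5)+2·16)/(120·16·5000) = -180224/9765625 m
Load 3 — point force P=11 kN at a=12 m (b=L-a=4):
  y_3 = -Pb²x²(3aL-(3a+b)x)/(6L³EI)  [x≤a] = -11·4²·(16/5)²·(3·12·16-(3·12+4)·(16/5))/(6·16³·5000) = -308/46875 m
Load 4 — uniform load w=-9 kN/m over full span:
  y_4 = -wx²(L-x)²/(24EI) = -(-9)·(16/5)²·(16-(16/5))²/(24·5000) = 49152/390625 m
Superposition: y = Σ y_i = 55417156/791015625 m ≈ 0.070058 m

y(16/5) = 55417156/791015625 m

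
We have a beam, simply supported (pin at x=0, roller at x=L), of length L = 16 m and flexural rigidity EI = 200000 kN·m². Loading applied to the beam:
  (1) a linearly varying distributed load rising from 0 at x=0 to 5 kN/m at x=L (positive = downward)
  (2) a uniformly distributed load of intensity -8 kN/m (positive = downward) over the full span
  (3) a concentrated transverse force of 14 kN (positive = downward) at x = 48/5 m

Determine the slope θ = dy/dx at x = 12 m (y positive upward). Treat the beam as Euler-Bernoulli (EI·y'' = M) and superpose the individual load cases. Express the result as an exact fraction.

θ(12) = -272651/112500000 rad

Load 1 — triangular load w₀=5 kN/m (0→w₀ over full span):
  θ_1 = -w₀(7L⁴-30L²x²+15x⁴)/(360LEI) = -5·(7·16⁴-30·16²·12²+15·12⁴)/(360·16·200000) = 1313/900000 rad
Load 2 — uniform load w=-8 kN/m over full span:
  θ_2 = -w(L³-6Lx²+4x³)/(24EI) = -(-8)·(16³-6·16·12²+4·12³)/(24·200000) = -44/9375 rad
Load 3 — point force P=14 kN at a=48/5 m (b=L-a=32/5):
  θ_3 = -Pa(2L²-6Lx+3x²+a²)/(6LEI)  [x>a] = -14·(48/5)·(2·16²-6·16·12+3·12²+(48/5)²)/(6·16·200000) = 1267/1562500 rad
Superposition: θ = Σ θ_i = -272651/112500000 rad ≈ -0.002424 rad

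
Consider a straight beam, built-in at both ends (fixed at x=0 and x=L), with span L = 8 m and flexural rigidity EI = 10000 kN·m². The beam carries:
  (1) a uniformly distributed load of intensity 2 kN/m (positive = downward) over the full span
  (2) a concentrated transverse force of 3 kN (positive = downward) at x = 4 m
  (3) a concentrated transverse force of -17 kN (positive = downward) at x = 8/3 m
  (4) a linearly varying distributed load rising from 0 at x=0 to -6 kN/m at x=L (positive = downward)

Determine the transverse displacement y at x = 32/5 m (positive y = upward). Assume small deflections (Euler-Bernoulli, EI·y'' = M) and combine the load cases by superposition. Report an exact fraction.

Load 1 — uniform load w=2 kN/m over full span:
  y_1 = -wx²(L-x)²/(24EI) = -2·(32/5)²·(8-(32/5))²/(24·10000) = -1024/1171875 m
Load 2 — point force P=3 kN at a=4 m (b=L-a=4):
  y_2 = -Pa²(L-x)²(3bL-(3b+a)(L-x))/(6L³EI)  [x>a] = -3·4²·(8-(32/5))²·(3·4·8-(3·4+4)·(8-(32/5)))/(6·8³·10000) = -22/78125 m
Load 3 — point force P=-17 kN at a=8/3 m (b=L-a=16/3):
  y_3 = -Pa²(L-x)²(3bL-(3b+a)(L-x))/(6L³EI)  [x>a] = -(-17)·(8/3)²·(8-(32/5))²·(3·(16/3)·8-(3·(16/3)+(8/3))·(8-(32/5)))/(6·8³·10000) = 6256/6328125 m
Load 4 — triangular load w₀=-6 kN/m (0→w₀ over full span):
  y_4 = -w₀x²(L-x)²(x+2L)/(120LEI) = -(-6)·(32/5)²·(8-(32/5))²·((32/5)+2·8)/(120·8·10000) = 14336/9765625 m
Superposition: y = Σ y_i = 1029266/791015625 m ≈ 0.001301 m

y(32/5) = 1029266/791015625 m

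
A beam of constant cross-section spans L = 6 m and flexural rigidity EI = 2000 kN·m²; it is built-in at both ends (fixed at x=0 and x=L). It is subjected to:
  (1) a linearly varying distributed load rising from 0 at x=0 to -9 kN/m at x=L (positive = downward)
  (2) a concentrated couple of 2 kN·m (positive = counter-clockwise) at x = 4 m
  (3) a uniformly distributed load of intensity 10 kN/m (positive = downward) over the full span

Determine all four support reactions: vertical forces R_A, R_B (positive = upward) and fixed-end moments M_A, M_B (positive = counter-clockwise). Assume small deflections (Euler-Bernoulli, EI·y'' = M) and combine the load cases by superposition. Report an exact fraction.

R_A = 2011/90 kN, M_A = 298/15 kN·m, R_B = 959/90 kN, M_B = -69/5 kN·m

Load 1 — triangular load w₀=-9 kN/m (0→w₀ over full span):
  R_A = 3w₀L/20 = 3·(-9)·6/20 = -81/10 kN
  M_A = w₀L²/30 = (-9)·6²/30 = -54/5 kN·m
  R_B = 7w₀L/20 = 7·(-9)·6/20 = -189/10 kN
  M_B = -w₀L²/20 = -(-9)·6²/20 = 81/5 kN·m
Load 2 — applied couple M₀=2 kN·m at a=4 m (b=L-a=2):
  R_A = 6M₀ab/L³ = 6·2·4·2/6³ = 4/9 kN
  M_A = M₀b(2a-b)/L² = 2·2·(2·4-2)/6² = 2/3 kN·m
  R_B = -6M₀ab/L³ = -6·2·4·2/6³ = -4/9 kN
  M_B = M₀a(2b-a)/L² = 2·4·(2·2-4)/6² = 0 kN·m
Load 3 — uniform load w=10 kN/m over full span:
  R_A = wL/2 = 10·6/2 = 30 kN
  M_A = wL²/12 = 10·6²/12 = 30 kN·m
  R_B = wL/2 = 10·6/2 = 30 kN
  M_B = -wL²/12 = -10·6²/12 = -30 kN·m
Superposition: R_A = 2011/90 kN, M_A = 298/15 kN·m, R_B = 959/90 kN, M_B = -69/5 kN·m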